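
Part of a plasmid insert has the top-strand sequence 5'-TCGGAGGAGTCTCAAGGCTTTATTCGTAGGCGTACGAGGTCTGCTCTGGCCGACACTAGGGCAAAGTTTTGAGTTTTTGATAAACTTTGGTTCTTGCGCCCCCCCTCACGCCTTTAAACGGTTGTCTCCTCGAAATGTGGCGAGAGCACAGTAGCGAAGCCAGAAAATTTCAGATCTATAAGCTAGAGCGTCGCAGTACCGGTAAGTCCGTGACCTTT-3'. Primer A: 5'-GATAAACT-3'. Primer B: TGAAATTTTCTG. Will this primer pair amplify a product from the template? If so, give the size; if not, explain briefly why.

Primer A (GATAAACT) matches the top strand at positions 79–86; it acts as a forward primer.
Primer B's reverse complement is CAGAAAATTTCA, matching the top strand at positions 161–172; it acts as a reverse primer.
The 3' ends face each other across positions 79–172, giving a 94 bp product.

Yes — a 94 bp product.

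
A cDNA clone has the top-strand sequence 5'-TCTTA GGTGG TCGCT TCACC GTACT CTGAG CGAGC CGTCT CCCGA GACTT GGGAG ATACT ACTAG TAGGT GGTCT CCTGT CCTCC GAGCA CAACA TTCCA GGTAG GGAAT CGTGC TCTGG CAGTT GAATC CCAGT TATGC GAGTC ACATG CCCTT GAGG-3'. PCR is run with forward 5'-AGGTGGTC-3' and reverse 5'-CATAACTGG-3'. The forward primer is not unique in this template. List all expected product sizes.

135 bp, 73 bp

The forward primer AGGTGGTC matches the top strand at positions 5–12, 67–74.
The reverse primer's reverse complement is CCAGTTATG, matching at positions 131–139.
Each forward site pairs with the reverse site to give a product ending at position 139: sizes 135, 73 bp.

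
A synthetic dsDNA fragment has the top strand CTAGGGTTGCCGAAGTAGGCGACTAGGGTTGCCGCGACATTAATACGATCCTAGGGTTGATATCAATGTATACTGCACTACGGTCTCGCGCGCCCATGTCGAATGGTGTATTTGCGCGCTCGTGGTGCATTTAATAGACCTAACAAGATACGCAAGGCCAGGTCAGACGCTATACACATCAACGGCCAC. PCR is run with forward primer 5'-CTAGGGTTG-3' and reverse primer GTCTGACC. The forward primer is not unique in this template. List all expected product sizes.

The forward primer CTAGGGTTG matches the top strand at positions 1–9, 23–31, 51–59.
The reverse primer's reverse complement is GGTCAGAC, matching at positions 161–168.
Each forward site pairs with the reverse site to give a product ending at position 168: sizes 168, 146, 118 bp.

168 bp, 146 bp, 118 bp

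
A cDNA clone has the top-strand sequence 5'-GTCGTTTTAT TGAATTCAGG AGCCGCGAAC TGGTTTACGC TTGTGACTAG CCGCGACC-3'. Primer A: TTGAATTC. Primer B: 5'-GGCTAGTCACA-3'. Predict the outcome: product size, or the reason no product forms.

Yes — a 43 bp product.

Primer A (TTGAATTC) matches the top strand at positions 10–17; it acts as a forward primer.
Primer B's reverse complement is TGTGACTAGCC, matching the top strand at positions 42–52; it acts as a reverse primer.
The 3' ends face each other across positions 10–52, giving a 43 bp product.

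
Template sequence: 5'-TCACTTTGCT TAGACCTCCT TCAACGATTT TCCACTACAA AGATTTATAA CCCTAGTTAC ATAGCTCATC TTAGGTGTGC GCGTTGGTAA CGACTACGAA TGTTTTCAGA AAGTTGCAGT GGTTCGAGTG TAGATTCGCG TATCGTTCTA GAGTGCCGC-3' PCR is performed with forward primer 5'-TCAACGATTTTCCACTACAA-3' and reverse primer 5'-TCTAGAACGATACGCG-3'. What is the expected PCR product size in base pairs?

132 bp

Forward primer TCAACGATTTTCCACTACAA is found on the top strand at positions 21–40.
Reverse complement of the reverse primer: CGCGTATCGTTCTAGA. This occurs on the top strand at positions 137–152.
The product runs from position 21 to position 152, so its length is 152 − 21 + 1 = 132 bp.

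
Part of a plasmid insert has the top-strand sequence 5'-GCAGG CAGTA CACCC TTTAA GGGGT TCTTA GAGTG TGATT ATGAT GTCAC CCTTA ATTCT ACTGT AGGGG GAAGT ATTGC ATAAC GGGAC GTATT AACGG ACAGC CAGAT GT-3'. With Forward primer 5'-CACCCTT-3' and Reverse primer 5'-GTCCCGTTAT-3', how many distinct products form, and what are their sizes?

The forward primer CACCCTT matches the top strand at positions 11–17, 48–54.
The reverse primer's reverse complement is ATAACGGGAC, matching at positions 81–90.
Each forward site pairs with the reverse site to give a product ending at position 90: sizes 80, 43 bp.

Two products: 80 bp, 43 bp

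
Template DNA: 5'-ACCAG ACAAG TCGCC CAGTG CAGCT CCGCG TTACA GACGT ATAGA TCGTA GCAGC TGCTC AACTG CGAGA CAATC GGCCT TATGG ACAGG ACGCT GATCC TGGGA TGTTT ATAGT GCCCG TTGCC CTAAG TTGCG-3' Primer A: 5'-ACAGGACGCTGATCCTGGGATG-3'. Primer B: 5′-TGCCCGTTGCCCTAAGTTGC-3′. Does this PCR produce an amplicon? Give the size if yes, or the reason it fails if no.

No product — both primers anneal to the same strand and extend in the same direction.

Primer A (ACAGGACGCTGATCCTGGGATG) matches the top strand at positions 86–107 (3' end points downstream).
Primer B (TGCCCGTTGCCCTAAGTTGC) also matches the top strand directly, at positions 115–134 — its reverse complement GCAACTTAGGGCAACGGGCA is not present.
Both primers anneal to the bottom strand with 3' ends pointing the same way, so neither can prime synthesis back toward the other.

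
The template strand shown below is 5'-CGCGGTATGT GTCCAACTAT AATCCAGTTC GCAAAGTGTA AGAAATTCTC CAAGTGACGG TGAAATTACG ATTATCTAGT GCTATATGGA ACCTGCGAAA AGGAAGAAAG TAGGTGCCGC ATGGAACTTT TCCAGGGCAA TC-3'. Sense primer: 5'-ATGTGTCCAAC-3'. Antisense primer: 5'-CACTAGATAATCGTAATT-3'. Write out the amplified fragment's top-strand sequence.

Forward primer ATGTGTCCAAC is found on the top strand at positions 7–17.
Reverse complement of the reverse primer: AATTACGATTATCTAGTG. This occurs on the top strand at positions 64–81.
The product is the template from position 7 through 81 (75 bp).

5'-ATGTGTCCAACTATAATCCAGTTCGCAAAGTGTAAGAAATTCTCCAAGTGACGGTGAAATTACGATTATCTAGTG-3'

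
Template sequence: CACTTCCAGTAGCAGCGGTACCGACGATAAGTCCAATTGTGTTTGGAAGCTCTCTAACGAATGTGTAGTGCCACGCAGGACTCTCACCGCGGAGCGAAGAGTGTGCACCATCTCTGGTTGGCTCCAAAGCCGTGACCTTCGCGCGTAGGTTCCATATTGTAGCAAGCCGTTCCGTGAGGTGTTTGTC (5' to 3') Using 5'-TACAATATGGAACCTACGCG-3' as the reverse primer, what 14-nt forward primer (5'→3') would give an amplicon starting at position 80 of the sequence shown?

The reverse primer's reverse complement CGCGTAGGTTCCATATTGTA matches the template at positions 142–161; the product starts at position 80.
The forward primer is identical to the top strand over positions 80–93: ACTCTCACCGCGGA.

5'-ACTCTCACCGCGGA-3'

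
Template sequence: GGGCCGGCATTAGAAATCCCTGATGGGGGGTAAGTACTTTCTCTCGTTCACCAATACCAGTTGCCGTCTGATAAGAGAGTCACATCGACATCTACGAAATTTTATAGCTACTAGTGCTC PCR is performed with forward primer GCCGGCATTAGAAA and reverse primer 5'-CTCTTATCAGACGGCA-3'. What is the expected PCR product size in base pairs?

Forward primer GCCGGCATTAGAAA is found on the top strand at positions 3–16.
Taking the reverse complement of CTCTTATCAGACGGCA gives TGCCGTCTGATAAGAG, found at positions 62–77 on the template; the primer anneals here to the top strand with its 3' end pointing upstream.
Amplicon spans positions 3–77: 75 bp.

75 bp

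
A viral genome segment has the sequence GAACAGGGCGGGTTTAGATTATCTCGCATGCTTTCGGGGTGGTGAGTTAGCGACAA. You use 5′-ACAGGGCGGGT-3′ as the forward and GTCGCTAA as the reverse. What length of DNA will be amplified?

Scanning the template, ACAGGGCGGGT occurs at positions 3–13; this primer anneals to the bottom strand there with its 3' end pointing downstream.
Taking the reverse complement of GTCGCTAA gives TTAGCGAC, found at positions 47–54 on the template; the primer anneals here to the top strand with its 3' end pointing upstream.
The product runs from position 3 to position 54, so its length is 54 − 3 + 1 = 52 bp.

52 bp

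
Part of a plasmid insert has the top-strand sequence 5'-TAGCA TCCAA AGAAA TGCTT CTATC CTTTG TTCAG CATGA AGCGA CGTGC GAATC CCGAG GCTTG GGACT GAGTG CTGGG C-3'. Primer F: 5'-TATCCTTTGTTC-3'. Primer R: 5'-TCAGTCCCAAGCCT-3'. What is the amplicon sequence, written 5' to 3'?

5'-TATCCTTTGTTCAGCATGAAGCGACGTGCGAATCCCGAGGCTTGGGACTGA-3'

The forward primer matches the template at positions 22–33.
The reverse primer's reverse complement is AGGCTTGGGACTGA, which matches the template at positions 59–72.
The product is the template from position 22 through 72 (51 bp).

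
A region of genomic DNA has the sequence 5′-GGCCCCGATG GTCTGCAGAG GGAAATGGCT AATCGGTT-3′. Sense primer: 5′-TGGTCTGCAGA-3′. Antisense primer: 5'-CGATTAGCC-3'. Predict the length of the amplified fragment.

27 bp

Forward primer TGGTCTGCAGA is found on the top strand at positions 9–19.
Reverse complement of the reverse primer: GGCTAATCG. This occurs on the top strand at positions 27–35.
The product runs from position 9 to position 35, so its length is 35 − 9 + 1 = 27 bp.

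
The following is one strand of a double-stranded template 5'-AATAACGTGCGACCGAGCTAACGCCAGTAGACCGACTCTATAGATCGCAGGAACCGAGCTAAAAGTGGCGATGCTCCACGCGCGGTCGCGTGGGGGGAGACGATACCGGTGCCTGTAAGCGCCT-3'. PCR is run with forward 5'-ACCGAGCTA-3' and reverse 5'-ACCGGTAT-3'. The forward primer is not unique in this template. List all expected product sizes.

The forward primer ACCGAGCTA matches the top strand at positions 12–20, 53–61.
The reverse primer's reverse complement is ATACCGGT, matching at positions 103–110.
Each forward site pairs with the reverse site to give a product ending at position 110: sizes 99, 58 bp.

99 bp, 58 bp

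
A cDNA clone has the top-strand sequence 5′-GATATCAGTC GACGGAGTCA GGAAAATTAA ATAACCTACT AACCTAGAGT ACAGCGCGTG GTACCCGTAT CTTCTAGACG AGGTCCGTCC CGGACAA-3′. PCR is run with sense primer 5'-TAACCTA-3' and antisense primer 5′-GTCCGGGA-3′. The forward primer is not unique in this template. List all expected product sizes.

The forward primer TAACCTA matches the top strand at positions 32–38, 40–46.
The reverse primer's reverse complement is TCCCGGAC, matching at positions 88–95.
Each forward site pairs with the reverse site to give a product ending at position 95: sizes 64, 56 bp.

64 bp, 56 bp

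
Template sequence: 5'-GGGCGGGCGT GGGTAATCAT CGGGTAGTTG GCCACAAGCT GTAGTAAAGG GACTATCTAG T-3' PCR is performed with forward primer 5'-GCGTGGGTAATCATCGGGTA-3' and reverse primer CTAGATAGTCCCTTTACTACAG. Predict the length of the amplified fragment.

54 bp

Scanning the template, GCGTGGGTAATCATCGGGTA occurs at positions 7–26; this primer anneals to the bottom strand there with its 3' end pointing downstream.
The reverse primer's reverse complement is CTGTAGTAAAGGGACTATCTAG, which matches the template at positions 39–60.
The product runs from position 7 to position 60, so its length is 60 − 7 + 1 = 54 bp.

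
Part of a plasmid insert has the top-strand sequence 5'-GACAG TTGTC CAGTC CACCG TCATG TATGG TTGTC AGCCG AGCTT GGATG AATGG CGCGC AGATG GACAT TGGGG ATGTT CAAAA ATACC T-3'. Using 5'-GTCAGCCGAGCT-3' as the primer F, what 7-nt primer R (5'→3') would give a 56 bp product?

5'-TATTTTT-3'

The forward primer binds at positions 33–44, so a 56 bp product ends at position 33 + 56 − 1 = 88.
The reverse primer anneals to the top strand over positions 82–88, i.e. to AAAAATA.
Its sequence written 5'→3' is the reverse complement: TATTTTT.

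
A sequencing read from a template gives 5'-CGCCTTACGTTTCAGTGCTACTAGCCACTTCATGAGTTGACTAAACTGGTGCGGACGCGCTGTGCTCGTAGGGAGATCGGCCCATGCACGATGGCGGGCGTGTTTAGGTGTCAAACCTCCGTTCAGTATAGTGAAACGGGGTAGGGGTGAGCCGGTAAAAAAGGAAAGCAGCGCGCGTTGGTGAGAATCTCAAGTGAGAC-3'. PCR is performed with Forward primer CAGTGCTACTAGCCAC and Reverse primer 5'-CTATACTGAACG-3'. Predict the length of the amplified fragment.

Scanning the template, CAGTGCTACTAGCCAC occurs at positions 13–28; this primer anneals to the bottom strand there with its 3' end pointing downstream.
The reverse primer's reverse complement is CGTTCAGTATAG, which matches the template at positions 120–131.
The product runs from position 13 to position 131, so its length is 131 − 13 + 1 = 119 bp.

119 bp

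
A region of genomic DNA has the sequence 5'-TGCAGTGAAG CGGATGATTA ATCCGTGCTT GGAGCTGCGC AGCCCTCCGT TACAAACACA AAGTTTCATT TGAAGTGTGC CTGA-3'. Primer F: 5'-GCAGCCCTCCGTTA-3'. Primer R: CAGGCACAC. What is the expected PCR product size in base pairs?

45 bp

Scanning the template, GCAGCCCTCCGTTA occurs at positions 39–52; this primer anneals to the bottom strand there with its 3' end pointing downstream.
The reverse primer's reverse complement is GTGTGCCTG, which matches the template at positions 75–83.
Amplicon spans positions 39–83: 45 bp.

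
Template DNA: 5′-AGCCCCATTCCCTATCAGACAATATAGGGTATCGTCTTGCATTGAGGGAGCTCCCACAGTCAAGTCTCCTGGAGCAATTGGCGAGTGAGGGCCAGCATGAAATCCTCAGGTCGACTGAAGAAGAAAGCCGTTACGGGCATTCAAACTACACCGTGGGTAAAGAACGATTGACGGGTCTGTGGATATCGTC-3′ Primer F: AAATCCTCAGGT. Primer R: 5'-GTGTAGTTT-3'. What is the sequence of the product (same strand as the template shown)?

5'-AAATCCTCAGGTCGACTGAAGAAGAAAGCCGTTACGGGCATTCAAACTACAC-3'

The forward primer matches the template at positions 100–111.
Taking the reverse complement of GTGTAGTTT gives AAACTACAC, found at positions 143–151 on the template; the primer anneals here to the top strand with its 3' end pointing upstream.
The product is the template from position 100 through 151 (52 bp).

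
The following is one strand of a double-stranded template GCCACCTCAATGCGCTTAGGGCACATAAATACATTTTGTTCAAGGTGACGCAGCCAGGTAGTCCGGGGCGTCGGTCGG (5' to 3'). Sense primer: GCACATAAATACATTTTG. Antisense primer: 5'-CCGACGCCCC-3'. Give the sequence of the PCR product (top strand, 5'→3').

5'-GCACATAAATACATTTTGTTCAAGGTGACGCAGCCAGGTAGTCCGGGGCGTCGG-3'

Scanning the template, GCACATAAATACATTTTG occurs at positions 21–38; this primer anneals to the bottom strand there with its 3' end pointing downstream.
The reverse primer's reverse complement is GGGGCGTCGG, which matches the template at positions 65–74.
The product is the template from position 21 through 74 (54 bp).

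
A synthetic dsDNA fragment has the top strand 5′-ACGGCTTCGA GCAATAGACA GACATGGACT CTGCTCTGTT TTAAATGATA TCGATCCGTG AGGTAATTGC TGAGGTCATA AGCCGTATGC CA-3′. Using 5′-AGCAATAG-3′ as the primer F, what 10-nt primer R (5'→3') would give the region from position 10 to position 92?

5'-TGGCATACGG-3'

The product's 3' end on the top strand is position 92.
The reverse primer anneals to the top strand over positions 83–92, i.e. to CCGTATGCCA.
Its sequence written 5'→3' is the reverse complement: TGGCATACGG.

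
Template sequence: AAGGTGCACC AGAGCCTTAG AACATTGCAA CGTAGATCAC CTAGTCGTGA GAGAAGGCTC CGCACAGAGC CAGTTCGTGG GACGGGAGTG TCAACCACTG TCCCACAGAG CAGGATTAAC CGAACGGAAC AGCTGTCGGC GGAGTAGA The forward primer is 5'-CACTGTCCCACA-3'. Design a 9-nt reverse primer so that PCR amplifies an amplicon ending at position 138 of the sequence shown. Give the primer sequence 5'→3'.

The forward primer binds at positions 96–107; the product's 3' end on the top strand is position 138.
The reverse primer anneals to the top strand over positions 130–138, i.e. to CAGCTGTCG.
Its sequence written 5'→3' is the reverse complement: CGACAGCTG.

5'-CGACAGCTG-3'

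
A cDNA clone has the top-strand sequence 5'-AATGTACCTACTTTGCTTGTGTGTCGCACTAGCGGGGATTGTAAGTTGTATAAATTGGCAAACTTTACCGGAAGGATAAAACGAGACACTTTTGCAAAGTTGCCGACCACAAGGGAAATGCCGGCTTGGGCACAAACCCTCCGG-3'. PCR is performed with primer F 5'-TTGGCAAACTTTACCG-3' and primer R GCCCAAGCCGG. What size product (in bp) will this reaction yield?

77 bp

Forward primer TTGGCAAACTTTACCG is found on the top strand at positions 55–70.
Reverse complement of the reverse primer: CCGGCTTGGGC. This occurs on the top strand at positions 121–131.
Amplicon spans positions 55–131: 77 bp.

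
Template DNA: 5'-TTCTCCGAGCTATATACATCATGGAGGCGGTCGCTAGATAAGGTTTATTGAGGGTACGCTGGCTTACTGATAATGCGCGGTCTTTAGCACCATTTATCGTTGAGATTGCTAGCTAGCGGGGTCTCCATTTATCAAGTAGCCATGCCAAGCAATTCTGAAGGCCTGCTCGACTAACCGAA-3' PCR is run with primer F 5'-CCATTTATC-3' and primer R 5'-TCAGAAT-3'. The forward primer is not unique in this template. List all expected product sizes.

The forward primer CCATTTATC matches the top strand at positions 90–98, 125–133.
The reverse primer's reverse complement is ATTCTGA, matching at positions 152–158.
Each forward site pairs with the reverse site to give a product ending at position 158: sizes 69, 34 bp.

69 bp, 34 bp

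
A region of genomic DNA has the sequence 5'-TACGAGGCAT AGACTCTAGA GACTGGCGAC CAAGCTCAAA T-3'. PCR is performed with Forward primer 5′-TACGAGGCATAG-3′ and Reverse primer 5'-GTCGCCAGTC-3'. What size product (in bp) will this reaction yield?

30 bp

Forward primer TACGAGGCATAG is found on the top strand at positions 1–12.
Reverse complement of the reverse primer: GACTGGCGAC. This occurs on the top strand at positions 21–30.
The product runs from position 1 to position 30, so its length is 30 − 1 + 1 = 30 bp.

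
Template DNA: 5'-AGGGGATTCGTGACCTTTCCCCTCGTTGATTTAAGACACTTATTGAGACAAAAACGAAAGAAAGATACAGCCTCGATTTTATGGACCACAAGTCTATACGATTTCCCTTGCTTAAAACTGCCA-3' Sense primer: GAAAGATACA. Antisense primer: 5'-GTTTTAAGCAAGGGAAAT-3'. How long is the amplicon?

Scanning the template, GAAAGATACA occurs at positions 60–69; this primer anneals to the bottom strand there with its 3' end pointing downstream.
Taking the reverse complement of GTTTTAAGCAAGGGAAAT gives ATTTCCCTTGCTTAAAAC, found at positions 101–118 on the template; the primer anneals here to the top strand with its 3' end pointing upstream.
Product length = (reverse-primer end) − (forward-primer start) + 1 = 118 − 60 + 1 = 59 bp.

59 bp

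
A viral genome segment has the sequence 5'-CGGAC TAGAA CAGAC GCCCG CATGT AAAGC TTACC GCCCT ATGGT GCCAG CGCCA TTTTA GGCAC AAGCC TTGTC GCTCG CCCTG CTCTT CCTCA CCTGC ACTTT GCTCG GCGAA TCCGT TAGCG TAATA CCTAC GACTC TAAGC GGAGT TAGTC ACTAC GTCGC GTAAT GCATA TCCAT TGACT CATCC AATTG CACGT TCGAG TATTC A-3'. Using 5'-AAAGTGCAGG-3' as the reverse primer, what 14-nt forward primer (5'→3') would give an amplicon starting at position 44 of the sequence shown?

The reverse primer's reverse complement CCTGCACTTT matches the template at positions 96–105; the product starts at position 44.
The forward primer is identical to the top strand over positions 44–57: GTGCCAGCGCCATT.

5'-GTGCCAGCGCCATT-3'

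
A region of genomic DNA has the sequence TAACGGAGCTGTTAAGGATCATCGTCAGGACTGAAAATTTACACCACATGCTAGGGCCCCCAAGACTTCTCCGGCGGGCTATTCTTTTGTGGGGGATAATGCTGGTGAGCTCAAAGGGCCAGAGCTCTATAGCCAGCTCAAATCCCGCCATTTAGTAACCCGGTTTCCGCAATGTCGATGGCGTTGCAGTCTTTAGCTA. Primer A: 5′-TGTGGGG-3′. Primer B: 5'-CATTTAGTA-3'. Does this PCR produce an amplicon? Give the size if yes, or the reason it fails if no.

Primer A (TGTGGGG) matches the top strand at positions 88–94 (3' end points downstream).
Primer B (CATTTAGTA) also matches the top strand directly, at positions 149–157 — its reverse complement TACTAAATG is not present.
Both primers anneal to the bottom strand with 3' ends pointing the same way, so neither can prime synthesis back toward the other.

No product — both primers anneal to the same strand and extend in the same direction.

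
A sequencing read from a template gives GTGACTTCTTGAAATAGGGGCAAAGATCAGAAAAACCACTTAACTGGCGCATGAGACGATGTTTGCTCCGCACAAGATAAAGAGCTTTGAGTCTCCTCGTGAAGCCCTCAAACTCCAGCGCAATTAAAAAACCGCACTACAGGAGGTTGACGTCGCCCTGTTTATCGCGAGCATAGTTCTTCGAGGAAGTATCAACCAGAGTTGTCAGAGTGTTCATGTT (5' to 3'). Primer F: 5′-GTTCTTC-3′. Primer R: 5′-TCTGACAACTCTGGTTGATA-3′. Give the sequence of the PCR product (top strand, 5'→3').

The forward primer matches the template at positions 176–182.
The reverse primer's reverse complement is TATCAACCAGAGTTGTCAGA, which matches the template at positions 190–209.
The product is the template from position 176 through 209 (34 bp).

5'-GTTCTTCGAGGAAGTATCAACCAGAGTTGTCAGA-3'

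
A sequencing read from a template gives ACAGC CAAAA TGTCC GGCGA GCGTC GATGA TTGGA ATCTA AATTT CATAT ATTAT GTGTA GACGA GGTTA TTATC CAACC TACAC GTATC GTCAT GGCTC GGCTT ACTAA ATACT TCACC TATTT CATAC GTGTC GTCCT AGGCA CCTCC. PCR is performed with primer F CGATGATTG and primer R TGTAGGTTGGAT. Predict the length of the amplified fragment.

60 bp

Scanning the template, CGATGATTG occurs at positions 25–33; this primer anneals to the bottom strand there with its 3' end pointing downstream.
Taking the reverse complement of TGTAGGTTGGAT gives ATCCAACCTACA, found at positions 73–84 on the template; the primer anneals here to the top strand with its 3' end pointing upstream.
Product length = (reverse-primer end) − (forward-primer start) + 1 = 84 − 25 + 1 = 60 bp.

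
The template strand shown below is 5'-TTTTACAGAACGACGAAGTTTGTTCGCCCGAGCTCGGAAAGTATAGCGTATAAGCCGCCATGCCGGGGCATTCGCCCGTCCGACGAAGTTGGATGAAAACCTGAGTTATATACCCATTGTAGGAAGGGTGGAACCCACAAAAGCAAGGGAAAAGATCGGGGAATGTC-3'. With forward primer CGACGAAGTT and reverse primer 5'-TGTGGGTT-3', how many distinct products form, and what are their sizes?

Two products: 129 bp, 59 bp

The forward primer CGACGAAGTT matches the top strand at positions 11–20, 81–90.
The reverse primer's reverse complement is AACCCACA, matching at positions 132–139.
Each forward site pairs with the reverse site to give a product ending at position 139: sizes 129, 59 bp.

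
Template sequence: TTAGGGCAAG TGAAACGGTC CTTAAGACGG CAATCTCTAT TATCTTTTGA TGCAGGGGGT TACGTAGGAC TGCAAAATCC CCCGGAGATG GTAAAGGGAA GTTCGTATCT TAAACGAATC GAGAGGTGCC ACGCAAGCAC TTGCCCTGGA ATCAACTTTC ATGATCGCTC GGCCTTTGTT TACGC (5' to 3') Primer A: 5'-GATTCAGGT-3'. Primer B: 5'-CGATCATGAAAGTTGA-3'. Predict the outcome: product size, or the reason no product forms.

Primer A (GATTCAGGT) does not match the top strand, and its reverse complement ACCTGAATC does not match either.
With no annealing site for primer A, no amplification occurs.

No product — primer A has no binding site in the template.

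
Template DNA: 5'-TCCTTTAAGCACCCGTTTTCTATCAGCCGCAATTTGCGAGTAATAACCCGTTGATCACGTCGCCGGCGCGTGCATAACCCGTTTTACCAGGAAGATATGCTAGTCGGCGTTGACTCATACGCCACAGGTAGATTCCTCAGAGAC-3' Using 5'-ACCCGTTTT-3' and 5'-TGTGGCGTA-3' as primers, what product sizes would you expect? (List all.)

The forward primer ACCCGTTTT matches the top strand at positions 11–19, 77–85.
The reverse primer's reverse complement is TACGCCACA, matching at positions 118–126.
Each forward site pairs with the reverse site to give a product ending at position 126: sizes 116, 50 bp.

116 bp, 50 bp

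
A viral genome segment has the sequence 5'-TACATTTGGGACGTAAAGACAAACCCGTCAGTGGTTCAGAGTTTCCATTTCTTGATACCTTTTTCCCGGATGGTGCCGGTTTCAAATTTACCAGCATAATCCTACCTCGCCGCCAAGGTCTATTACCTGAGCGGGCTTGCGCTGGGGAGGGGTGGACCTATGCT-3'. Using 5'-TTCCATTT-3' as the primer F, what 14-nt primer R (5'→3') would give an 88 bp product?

The forward primer binds at positions 43–50, so an 88 bp product ends at position 43 + 88 − 1 = 130.
The reverse primer anneals to the top strand over positions 117–130, i.e. to GGTCTATTACCTGA.
Its sequence written 5'→3' is the reverse complement: TCAGGTAATAGACC.

5'-TCAGGTAATAGACC-3'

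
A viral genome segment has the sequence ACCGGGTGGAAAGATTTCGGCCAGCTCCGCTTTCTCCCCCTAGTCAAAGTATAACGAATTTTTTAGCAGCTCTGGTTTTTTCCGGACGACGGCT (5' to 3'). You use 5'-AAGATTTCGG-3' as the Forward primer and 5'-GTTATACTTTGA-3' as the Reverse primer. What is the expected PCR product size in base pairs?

45 bp

The forward primer matches the template at positions 11–20.
Taking the reverse complement of GTTATACTTTGA gives TCAAAGTATAAC, found at positions 44–55 on the template; the primer anneals here to the top strand with its 3' end pointing upstream.
Amplicon spans positions 11–55: 45 bp.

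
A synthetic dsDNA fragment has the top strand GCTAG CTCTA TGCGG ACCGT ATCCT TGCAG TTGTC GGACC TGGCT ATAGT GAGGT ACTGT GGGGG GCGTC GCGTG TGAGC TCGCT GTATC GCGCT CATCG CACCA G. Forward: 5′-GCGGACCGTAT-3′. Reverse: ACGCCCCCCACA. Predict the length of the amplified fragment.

58 bp

Scanning the template, GCGGACCGTAT occurs at positions 12–22; this primer anneals to the bottom strand there with its 3' end pointing downstream.
Taking the reverse complement of ACGCCCCCCACA gives TGTGGGGGGCGT, found at positions 58–69 on the template; the primer anneals here to the top strand with its 3' end pointing upstream.
Amplicon spans positions 12–69: 58 bp.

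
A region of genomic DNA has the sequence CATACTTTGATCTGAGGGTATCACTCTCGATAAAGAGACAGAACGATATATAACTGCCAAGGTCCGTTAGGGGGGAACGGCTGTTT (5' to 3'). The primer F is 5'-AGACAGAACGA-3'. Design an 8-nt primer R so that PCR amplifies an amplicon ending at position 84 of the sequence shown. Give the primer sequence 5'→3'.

The forward primer binds at positions 36–46; the product's 3' end on the top strand is position 84.
The reverse primer anneals to the top strand over positions 77–84, i.e. to ACGGCTGT.
Its sequence written 5'→3' is the reverse complement: ACAGCCGT.

5'-ACAGCCGT-3'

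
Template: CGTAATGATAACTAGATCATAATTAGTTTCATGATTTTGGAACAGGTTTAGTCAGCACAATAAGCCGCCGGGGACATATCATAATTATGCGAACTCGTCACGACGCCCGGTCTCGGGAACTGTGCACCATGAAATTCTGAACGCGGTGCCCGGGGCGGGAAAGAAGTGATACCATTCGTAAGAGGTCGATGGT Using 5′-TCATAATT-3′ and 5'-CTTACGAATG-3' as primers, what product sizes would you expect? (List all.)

166 bp, 104 bp

The forward primer TCATAATT matches the top strand at positions 17–24, 79–86.
The reverse primer's reverse complement is CATTCGTAAG, matching at positions 173–182.
Each forward site pairs with the reverse site to give a product ending at position 182: sizes 166, 104 bp.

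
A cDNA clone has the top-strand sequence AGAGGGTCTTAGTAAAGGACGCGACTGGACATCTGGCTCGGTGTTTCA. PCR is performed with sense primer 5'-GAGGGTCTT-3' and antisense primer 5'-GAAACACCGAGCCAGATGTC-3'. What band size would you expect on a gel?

Scanning the template, GAGGGTCTT occurs at positions 2–10; this primer anneals to the bottom strand there with its 3' end pointing downstream.
Taking the reverse complement of GAAACACCGAGCCAGATGTC gives GACATCTGGCTCGGTGTTTC, found at positions 28–47 on the template; the primer anneals here to the top strand with its 3' end pointing upstream.
Product length = (reverse-primer end) − (forward-primer start) + 1 = 47 − 2 + 1 = 46 bp.

46 bp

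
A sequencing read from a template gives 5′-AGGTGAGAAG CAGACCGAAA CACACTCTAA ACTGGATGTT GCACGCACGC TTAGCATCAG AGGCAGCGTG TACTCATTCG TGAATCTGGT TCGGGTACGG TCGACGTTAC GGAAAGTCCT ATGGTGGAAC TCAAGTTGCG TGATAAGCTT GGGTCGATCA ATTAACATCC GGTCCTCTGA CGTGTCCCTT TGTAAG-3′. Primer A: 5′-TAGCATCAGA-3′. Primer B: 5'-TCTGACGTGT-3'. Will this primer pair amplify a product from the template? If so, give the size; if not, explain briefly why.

No product — both primers anneal to the same strand and extend in the same direction.

Primer A (TAGCATCAGA) matches the top strand at positions 52–61 (3' end points downstream).
Primer B (TCTGACGTGT) also matches the top strand directly, at positions 176–185 — its reverse complement ACACGTCAGA is not present.
Both primers anneal to the bottom strand with 3' ends pointing the same way, so neither can prime synthesis back toward the other.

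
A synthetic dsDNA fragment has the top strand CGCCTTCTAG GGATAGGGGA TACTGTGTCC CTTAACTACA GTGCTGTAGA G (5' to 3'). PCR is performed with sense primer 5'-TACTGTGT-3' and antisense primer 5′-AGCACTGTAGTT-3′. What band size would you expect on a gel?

Forward primer TACTGTGT is found on the top strand at positions 21–28.
The reverse primer's reverse complement is AACTACAGTGCT, which matches the template at positions 34–45.
The product runs from position 21 to position 45, so its length is 45 − 21 + 1 = 25 bp.

25 bp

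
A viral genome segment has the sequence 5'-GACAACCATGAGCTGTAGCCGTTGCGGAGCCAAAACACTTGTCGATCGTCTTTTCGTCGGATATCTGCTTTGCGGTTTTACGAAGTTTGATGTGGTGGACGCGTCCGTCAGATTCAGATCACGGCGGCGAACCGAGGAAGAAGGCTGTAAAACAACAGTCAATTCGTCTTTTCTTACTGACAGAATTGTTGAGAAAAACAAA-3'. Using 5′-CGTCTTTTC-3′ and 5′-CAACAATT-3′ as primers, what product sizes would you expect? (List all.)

145 bp, 27 bp

The forward primer CGTCTTTTC matches the top strand at positions 47–55, 165–173.
The reverse primer's reverse complement is AATTGTTG, matching at positions 184–191.
Each forward site pairs with the reverse site to give a product ending at position 191: sizes 145, 27 bp.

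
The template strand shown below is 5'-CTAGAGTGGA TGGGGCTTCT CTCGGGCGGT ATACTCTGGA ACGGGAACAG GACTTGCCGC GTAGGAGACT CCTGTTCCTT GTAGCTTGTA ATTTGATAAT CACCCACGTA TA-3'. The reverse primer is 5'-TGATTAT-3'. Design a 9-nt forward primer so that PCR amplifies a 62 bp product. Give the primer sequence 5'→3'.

The reverse primer's reverse complement ATAATCA matches the template at positions 96–102, so the product ends at position 102.
A 62 bp product then starts at position 102 − 62 + 1 = 41.
The forward primer is identical to the top strand there: ACGGGAACA.

5'-ACGGGAACA-3'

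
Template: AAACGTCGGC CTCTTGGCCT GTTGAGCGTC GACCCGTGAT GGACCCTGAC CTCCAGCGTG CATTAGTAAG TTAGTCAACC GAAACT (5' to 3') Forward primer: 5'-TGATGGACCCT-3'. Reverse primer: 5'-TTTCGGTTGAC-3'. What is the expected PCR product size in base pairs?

48 bp

Forward primer TGATGGACCCT is found on the top strand at positions 37–47.
The reverse primer's reverse complement is GTCAACCGAAA, which matches the template at positions 74–84.
Amplicon spans positions 37–84: 48 bp.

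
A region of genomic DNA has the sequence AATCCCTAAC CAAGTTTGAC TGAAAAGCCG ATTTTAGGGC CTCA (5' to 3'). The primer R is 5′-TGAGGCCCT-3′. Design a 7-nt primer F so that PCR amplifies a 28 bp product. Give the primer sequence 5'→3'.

5'-TGACTGA-3'

The reverse primer's reverse complement AGGGCCTCA matches the template at positions 36–44, so the product ends at position 44.
A 28 bp product then starts at position 44 − 28 + 1 = 17.
The forward primer is identical to the top strand there: TGACTGA.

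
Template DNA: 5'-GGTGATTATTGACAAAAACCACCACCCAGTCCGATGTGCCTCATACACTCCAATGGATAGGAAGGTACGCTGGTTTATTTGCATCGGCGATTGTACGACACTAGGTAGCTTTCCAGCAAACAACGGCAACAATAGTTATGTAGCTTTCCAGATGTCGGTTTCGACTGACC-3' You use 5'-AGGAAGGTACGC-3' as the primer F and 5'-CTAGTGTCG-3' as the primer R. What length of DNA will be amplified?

Scanning the template, AGGAAGGTACGC occurs at positions 59–70; this primer anneals to the bottom strand there with its 3' end pointing downstream.
Reverse complement of the reverse primer: CGACACTAG. This occurs on the top strand at positions 96–104.
Amplicon spans positions 59–104: 46 bp.

46 bp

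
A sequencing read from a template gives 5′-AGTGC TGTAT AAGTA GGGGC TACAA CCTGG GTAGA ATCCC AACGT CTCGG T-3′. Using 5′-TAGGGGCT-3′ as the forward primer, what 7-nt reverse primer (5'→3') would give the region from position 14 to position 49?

5'-CGAGACG-3'

The product's 3' end on the top strand is position 49.
The reverse primer anneals to the top strand over positions 43–49, i.e. to CGTCTCG.
Its sequence written 5'→3' is the reverse complement: CGAGACG.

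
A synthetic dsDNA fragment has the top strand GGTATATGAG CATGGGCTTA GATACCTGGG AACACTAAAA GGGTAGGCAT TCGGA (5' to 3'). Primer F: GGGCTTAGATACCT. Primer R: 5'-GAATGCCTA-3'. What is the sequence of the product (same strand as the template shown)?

5'-GGGCTTAGATACCTGGGAACACTAAAAGGGTAGGCATTC-3'

Forward primer GGGCTTAGATACCT is found on the top strand at positions 14–27.
Taking the reverse complement of GAATGCCTA gives TAGGCATTC, found at positions 44–52 on the template; the primer anneals here to the top strand with its 3' end pointing upstream.
The product is the template from position 14 through 52 (39 bp).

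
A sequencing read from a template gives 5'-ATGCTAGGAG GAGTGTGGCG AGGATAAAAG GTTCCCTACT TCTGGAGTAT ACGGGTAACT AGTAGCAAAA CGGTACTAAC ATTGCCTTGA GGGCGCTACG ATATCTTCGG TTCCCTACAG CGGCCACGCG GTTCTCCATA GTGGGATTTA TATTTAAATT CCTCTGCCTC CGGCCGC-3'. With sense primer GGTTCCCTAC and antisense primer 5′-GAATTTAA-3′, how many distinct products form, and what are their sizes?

Two products: 132 bp, 53 bp

The forward primer GGTTCCCTAC matches the top strand at positions 30–39, 109–118.
The reverse primer's reverse complement is TTAAATTC, matching at positions 154–161.
Each forward site pairs with the reverse site to give a product ending at position 161: sizes 132, 53 bp.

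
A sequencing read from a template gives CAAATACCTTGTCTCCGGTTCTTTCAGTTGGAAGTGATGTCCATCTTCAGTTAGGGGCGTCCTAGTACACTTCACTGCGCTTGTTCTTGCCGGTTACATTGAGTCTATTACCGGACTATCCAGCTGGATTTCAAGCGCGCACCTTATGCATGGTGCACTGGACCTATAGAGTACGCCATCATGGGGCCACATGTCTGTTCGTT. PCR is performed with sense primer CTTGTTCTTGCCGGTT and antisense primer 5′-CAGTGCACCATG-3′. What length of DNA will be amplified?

Scanning the template, CTTGTTCTTGCCGGTT occurs at positions 80–95; this primer anneals to the bottom strand there with its 3' end pointing downstream.
Reverse complement of the reverse primer: CATGGTGCACTG. This occurs on the top strand at positions 149–160.
Product length = (reverse-primer end) − (forward-primer start) + 1 = 160 − 80 + 1 = 81 bp.

81 bp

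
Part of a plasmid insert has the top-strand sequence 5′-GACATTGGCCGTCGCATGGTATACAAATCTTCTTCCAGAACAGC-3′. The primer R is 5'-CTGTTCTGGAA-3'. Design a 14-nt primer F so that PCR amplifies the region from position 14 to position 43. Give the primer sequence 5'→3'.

5'-GCATGGTATACAAA-3'

The reverse primer's reverse complement TTCCAGAACAG matches the template at positions 33–43; the product starts at position 14.
The forward primer is identical to the top strand over positions 14–27: GCATGGTATACAAA.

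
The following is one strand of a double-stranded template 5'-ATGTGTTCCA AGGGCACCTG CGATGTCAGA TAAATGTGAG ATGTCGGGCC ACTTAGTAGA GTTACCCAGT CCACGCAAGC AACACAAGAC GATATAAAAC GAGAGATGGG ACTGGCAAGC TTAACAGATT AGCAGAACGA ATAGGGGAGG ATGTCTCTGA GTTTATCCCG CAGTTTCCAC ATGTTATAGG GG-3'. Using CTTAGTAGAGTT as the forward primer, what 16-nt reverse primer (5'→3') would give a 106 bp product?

The forward primer binds at positions 52–63, so a 106 bp product ends at position 52 + 106 − 1 = 157.
The reverse primer anneals to the top strand over positions 142–157, i.e. to TAGGGGAGGATGTCTC.
Its sequence written 5'→3' is the reverse complement: GAGACATCCTCCCCTA.

5'-GAGACATCCTCCCCTA-3'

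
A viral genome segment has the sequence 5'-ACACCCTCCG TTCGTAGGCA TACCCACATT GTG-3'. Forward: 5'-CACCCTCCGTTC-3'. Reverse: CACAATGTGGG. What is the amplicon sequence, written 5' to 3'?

5'-CACCCTCCGTTCGTAGGCATACCCACATTGTG-3'

Scanning the template, CACCCTCCGTTC occurs at positions 2–13; this primer anneals to the bottom strand there with its 3' end pointing downstream.
Taking the reverse complement of CACAATGTGGG gives CCCACATTGTG, found at positions 23–33 on the template; the primer anneals here to the top strand with its 3' end pointing upstream.
The product is the template from position 2 through 33 (32 bp).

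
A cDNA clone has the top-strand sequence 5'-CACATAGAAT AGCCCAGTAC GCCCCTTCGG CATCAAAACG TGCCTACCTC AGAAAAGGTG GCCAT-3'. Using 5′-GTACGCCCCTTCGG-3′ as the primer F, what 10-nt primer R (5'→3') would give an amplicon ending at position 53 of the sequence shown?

5'-TCTGAGGTAG-3'

The forward primer binds at positions 17–30; the product's 3' end on the top strand is position 53.
The reverse primer anneals to the top strand over positions 44–53, i.e. to CTACCTCAGA.
Its sequence written 5'→3' is the reverse complement: TCTGAGGTAG.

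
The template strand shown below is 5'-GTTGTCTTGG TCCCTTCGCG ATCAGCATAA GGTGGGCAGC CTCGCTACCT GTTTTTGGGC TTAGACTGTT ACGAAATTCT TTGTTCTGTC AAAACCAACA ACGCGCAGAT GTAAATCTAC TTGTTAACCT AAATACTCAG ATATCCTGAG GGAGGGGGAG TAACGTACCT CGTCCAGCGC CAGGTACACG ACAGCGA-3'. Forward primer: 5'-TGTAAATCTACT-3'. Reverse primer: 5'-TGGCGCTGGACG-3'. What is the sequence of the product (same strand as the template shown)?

5'-TGTAAATCTACTTGTTAACCTAAATACTCAGATATCCTGAGGGAGGGGGAGTAACGTACCTCGTCCAGCGCCA-3'

Scanning the template, TGTAAATCTACT occurs at positions 110–121; this primer anneals to the bottom strand there with its 3' end pointing downstream.
Reverse complement of the reverse primer: CGTCCAGCGCCA. This occurs on the top strand at positions 171–182.
The product is the template from position 110 through 182 (73 bp).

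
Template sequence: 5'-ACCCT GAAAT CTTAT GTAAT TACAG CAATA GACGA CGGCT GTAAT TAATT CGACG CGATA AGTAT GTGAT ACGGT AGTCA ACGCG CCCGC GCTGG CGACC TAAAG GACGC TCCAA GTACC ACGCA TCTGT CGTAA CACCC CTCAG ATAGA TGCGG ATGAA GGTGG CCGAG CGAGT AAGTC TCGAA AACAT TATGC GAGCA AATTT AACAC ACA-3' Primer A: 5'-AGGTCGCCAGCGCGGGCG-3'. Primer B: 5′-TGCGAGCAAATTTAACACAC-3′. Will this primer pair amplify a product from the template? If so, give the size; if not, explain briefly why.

No product — the primers' 3' ends point away from each other.

Primer A (AGGTCGCCAGCGCGGGCG) has reverse complement CGCCCGCGCTGGCGACCT, which matches the top strand at positions 84–101; primer A anneals to the top strand there with its 3' end pointing upstream toward position 84.
Primer B (TGCGAGCAAATTTAACACAC) matches the top strand directly at positions 193–212; it anneals to the bottom strand with its 3' end pointing downstream toward position 212.
The 3' ends diverge (primer A extends toward position 1, primer B toward position 213), so the primers never converge on a shared product.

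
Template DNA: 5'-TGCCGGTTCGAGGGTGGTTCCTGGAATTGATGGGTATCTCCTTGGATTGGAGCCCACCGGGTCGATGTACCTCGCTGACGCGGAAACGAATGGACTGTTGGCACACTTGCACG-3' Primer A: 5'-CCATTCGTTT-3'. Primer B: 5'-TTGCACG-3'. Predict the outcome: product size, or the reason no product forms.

No product — the primers' 3' ends point away from each other.

Primer A (CCATTCGTTT) has reverse complement AAACGAATGG, which matches the top strand at positions 84–93; primer A anneals to the top strand there with its 3' end pointing upstream toward position 84.
Primer B (TTGCACG) matches the top strand directly at positions 107–113; it anneals to the bottom strand with its 3' end pointing downstream toward position 113.
The 3' ends diverge (primer A extends toward position 1, primer B toward position 113), so the primers never converge on a shared product.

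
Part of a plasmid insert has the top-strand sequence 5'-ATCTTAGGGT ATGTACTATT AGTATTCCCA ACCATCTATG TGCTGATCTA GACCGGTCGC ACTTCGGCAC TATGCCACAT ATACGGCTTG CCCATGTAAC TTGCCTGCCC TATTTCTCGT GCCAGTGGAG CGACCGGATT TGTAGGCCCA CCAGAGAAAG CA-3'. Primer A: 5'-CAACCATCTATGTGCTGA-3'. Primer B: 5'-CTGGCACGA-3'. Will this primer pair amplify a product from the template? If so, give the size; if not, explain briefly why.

Yes — a 97 bp product.

Primer A (CAACCATCTATGTGCTGA) matches the top strand at positions 29–46; it acts as a forward primer.
Primer B's reverse complement is TCGTGCCAG, matching the top strand at positions 117–125; it acts as a reverse primer.
The 3' ends face each other across positions 29–125, giving a 97 bp product.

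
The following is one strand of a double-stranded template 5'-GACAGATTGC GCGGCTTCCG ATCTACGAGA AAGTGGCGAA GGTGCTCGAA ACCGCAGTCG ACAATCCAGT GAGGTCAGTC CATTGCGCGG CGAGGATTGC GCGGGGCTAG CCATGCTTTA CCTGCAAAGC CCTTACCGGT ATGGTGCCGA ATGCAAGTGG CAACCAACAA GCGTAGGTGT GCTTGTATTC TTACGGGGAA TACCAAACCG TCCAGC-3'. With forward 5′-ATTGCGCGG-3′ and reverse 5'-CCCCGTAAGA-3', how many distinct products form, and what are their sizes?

Three products: 193 bp, 117 bp, 103 bp

The forward primer ATTGCGCGG matches the top strand at positions 6–14, 82–90, 96–104.
The reverse primer's reverse complement is TCTTACGGGG, matching at positions 189–198.
Each forward site pairs with the reverse site to give a product ending at position 198: sizes 193, 117, 103 bp.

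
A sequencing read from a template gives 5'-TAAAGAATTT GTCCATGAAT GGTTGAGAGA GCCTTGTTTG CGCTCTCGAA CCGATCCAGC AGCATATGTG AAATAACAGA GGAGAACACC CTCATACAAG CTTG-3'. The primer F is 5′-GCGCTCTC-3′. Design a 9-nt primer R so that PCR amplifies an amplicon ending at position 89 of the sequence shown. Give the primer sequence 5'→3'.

The forward primer binds at positions 40–47; the product's 3' end on the top strand is position 89.
The reverse primer anneals to the top strand over positions 81–89, i.e. to GGAGAACAC.
Its sequence written 5'→3' is the reverse complement: GTGTTCTCC.

5'-GTGTTCTCC-3'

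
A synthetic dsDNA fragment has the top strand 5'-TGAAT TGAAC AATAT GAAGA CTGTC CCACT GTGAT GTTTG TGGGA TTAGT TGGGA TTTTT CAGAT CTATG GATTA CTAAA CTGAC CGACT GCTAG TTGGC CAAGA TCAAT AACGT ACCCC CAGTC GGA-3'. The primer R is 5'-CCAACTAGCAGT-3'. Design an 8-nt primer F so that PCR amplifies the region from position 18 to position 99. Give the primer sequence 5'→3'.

The reverse primer's reverse complement ACTGCTAGTTGG matches the template at positions 88–99; the product starts at position 18.
The forward primer is identical to the top strand over positions 18–25: AGACTGTC.

5'-AGACTGTC-3'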